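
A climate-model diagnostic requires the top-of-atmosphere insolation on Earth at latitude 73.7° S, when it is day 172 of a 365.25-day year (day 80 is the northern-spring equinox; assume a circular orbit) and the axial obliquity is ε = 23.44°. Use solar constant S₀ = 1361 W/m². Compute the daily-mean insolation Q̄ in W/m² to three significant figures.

Solar longitude: λ_s = 360° × (172 − 80)/365.25 = 90.678°.
sin δ = sin 23.44° × sin 90.678° = 0.39776, so δ = +23.438°.
cos H₀ = −tan(-73.7°) tan(+23.438°) = 1.4826 ≥ 1 ⇒ polar night, H₀ = 0 and Q̄ = 0.

Q̄ ≈ 0.00 W/m²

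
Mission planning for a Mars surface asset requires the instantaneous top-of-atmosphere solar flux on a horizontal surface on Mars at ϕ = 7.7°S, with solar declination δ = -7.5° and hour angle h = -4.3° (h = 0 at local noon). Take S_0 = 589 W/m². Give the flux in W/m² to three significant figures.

587 W/m²

cos θ_z = sin ϕ sin δ + cos ϕ cos δ cos h = 0.017489 + 0.979740 = 0.997229.
Flux = S_0 · cos θ_z = 589 × 0.997229 = 587.4 W/m².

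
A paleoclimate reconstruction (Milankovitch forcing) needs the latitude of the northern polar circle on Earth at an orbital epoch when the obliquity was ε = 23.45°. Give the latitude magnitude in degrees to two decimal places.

The polar circle is the lowest latitude that experiences at least one full rotation of continuous daylight at the northern-summer solstice; it lies at |φ| = 90° − ε = 90° − 23.45° = 66.55°.

66.55°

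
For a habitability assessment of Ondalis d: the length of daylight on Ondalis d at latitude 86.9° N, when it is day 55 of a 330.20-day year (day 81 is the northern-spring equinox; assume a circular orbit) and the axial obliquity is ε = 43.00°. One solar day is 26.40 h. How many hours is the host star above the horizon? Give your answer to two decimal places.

Solar longitude: λ_s = 360° × (55 − 81)/330.20 = -28.346°, i.e. -28.346° + 360° = 331.654°.
sin δ = sin 43.00° × sin 331.654° = -0.32381, so δ = -18.894°.
cos H₀ = −tan φ · tan δ = 6.3196 ≥ 1, so the host star never rises (polar night) and H₀ = 0.
Daylight = 2H₀/(2π) × 26.40 h = (0.0000/π) × 26.40 = 0.00 h.

0.00 h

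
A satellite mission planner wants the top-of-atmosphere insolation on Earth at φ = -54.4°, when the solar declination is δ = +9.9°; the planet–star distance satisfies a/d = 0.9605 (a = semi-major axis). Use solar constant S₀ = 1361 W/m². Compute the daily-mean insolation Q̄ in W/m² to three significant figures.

Q̄ ≈ 148 W/m²

cos H₀ = −tan(-54.4°) tan(+9.900°) = 0.2438, H₀ = 1.3245 rad.
Bracket: H₀ sin φ sin δ + cos φ cos δ sin H₀ = 1.3245×-0.81310×0.17193 + 0.58212×0.98511×0.96983 = -0.185160 + 0.556151 = 0.370991.
Inverse-square distance factor (a/d)² = 0.9605² = 0.922560.
Q̄ = (S₀/π) × 0.922560 × [bracket] = (1361/π) × 0.922560 × 0.370991 = 148.3 W/m².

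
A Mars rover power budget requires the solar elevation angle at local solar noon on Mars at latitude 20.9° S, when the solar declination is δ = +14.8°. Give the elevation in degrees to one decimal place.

54.3°

At local noon the hour angle is zero, so the zenith angle equals |φ − δ| = |-20.9° − (+14.800°)| = 35.700°.
Elevation = 90° − 35.700° = 54.3°.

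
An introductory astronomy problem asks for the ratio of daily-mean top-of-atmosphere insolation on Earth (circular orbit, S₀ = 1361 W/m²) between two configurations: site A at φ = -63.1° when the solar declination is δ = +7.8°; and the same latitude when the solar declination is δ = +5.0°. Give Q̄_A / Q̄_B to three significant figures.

Q̄_A / Q̄_B ≈ 0.819

— Configuration A (φ=-63.1°):
cos H₀ = −tan(-63.1°) tan(+7.800°) = 0.2700, H₀ = 1.2974 rad.
Bracket: H₀ sin φ sin δ + cos φ cos δ sin H₀ = 1.2974×-0.89180×0.13572 + 0.45243×0.99075×0.96286 = -0.157031 + 0.431597 = 0.274566.
Q̄ = (S₀/π) × [bracket] = (1361/π) × 0.274566 = 118.95 W/m².
— Configuration B (φ=-63.1°):
cos H₀ = −tan(-63.1°) tan(+5.000°) = 0.1724, H₀ = 1.3975 rad.
Bracket: H₀ sin φ sin δ + cos φ cos δ sin H₀ = 1.3975×-0.89180×0.08716 + 0.45243×0.99619×0.98502 = -0.108627 + 0.443955 = 0.335328.
Q̄ = (S₀/π) × [bracket] = (1361/π) × 0.335328 = 145.27 W/m².
Ratio Q̄_A / Q̄_B = 118.95 / 145.27 = 0.8188.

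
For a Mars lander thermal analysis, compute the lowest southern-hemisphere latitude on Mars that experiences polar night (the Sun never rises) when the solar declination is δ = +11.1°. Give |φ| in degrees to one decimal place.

Polar night requires cos H₀ = −tan φ tan δ ≥ 1, i.e. tan φ tan δ ≤ −1.
The boundary is |tan φ| · |tan δ| = 1, so |φ| = 90° − |δ| = 90° − 11.1° = 78.9° in the southern hemisphere.

|φ| = 78.9°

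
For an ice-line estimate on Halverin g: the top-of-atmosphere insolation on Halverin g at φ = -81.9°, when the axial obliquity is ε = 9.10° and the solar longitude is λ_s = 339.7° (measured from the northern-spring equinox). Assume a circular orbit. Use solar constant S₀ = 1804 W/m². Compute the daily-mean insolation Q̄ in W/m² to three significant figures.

Solar declination: sin δ = sin ε · sin λ_s = sin 9.10° × sin 339.7° = -0.05487, so δ = -3.145°.
cos H₀ = −tan(-81.9°) tan(-3.145°) = -0.3861, H₀ = 1.9672 rad.
Bracket: H₀ sin φ sin δ + cos φ cos δ sin H₀ = 1.9672×-0.99002×-0.05487 + 0.14090×0.99849×0.92245 = 0.106863 + 0.129777 = 0.236640.
Q̄ = (S₀/π) × [bracket] = (1804/π) × 0.236640 = 135.9 W/m².

Q̄ ≈ 136 W/m²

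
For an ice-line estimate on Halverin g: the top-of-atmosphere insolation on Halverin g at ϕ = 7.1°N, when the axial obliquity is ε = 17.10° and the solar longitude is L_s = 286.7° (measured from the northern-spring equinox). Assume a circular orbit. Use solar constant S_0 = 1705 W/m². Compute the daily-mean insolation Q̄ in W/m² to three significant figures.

Solar declination: sin δ = sin ε · sin L_s = sin 17.10° × sin 286.7° = -0.28164, so δ = -16.358°.
cos h₀ = −tan(+7.1°) tan(-16.358°) = 0.0366, h₀ = 1.5342 rad.
Bracket: h₀ sin ϕ sin δ + cos ϕ cos δ sin h₀ = 1.5342×0.12360×-0.28164 + 0.99233×0.95952×0.99933 = -0.053407 + 0.951523 = 0.898116.
Q̄ = (S_0/π) × [bracket] = (1705/π) × 0.898116 = 487.4 W/m².

Q̄ ≈ 487 W/m²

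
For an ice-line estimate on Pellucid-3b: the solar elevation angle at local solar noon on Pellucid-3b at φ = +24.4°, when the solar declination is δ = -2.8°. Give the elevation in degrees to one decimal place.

At local noon the hour angle is zero, so the zenith angle equals |φ − δ| = |+24.4° − (-2.800°)| = 27.200°.
Elevation = 90° − 27.200° = 62.8°.

62.8°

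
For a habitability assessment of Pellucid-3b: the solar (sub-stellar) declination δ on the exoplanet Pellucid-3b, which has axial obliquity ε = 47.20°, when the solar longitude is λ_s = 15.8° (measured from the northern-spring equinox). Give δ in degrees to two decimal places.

δ = +11.52°

sin δ = sin ε · sin λ_s = sin 47.20° × sin 15.8° = 0.199780.
δ = arcsin(0.199780) = +11.52°.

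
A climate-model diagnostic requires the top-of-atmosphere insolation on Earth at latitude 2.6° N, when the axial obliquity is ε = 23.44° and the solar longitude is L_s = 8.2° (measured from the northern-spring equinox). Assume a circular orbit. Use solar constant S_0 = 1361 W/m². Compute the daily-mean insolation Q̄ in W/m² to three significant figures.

Solar declination: sin δ = sin ε · sin L_s = sin 23.44° × sin 8.2° = 0.05674, so δ = +3.252°.
cos h₀ = −tan(+2.6°) tan(+3.252°) = -0.0026, h₀ = 1.5734 rad.
Bracket: h₀ sin ϕ sin δ + cos ϕ cos δ sin h₀ = 1.5734×0.04536×0.05674 + 0.99897×0.99839×1.00000 = 0.004050 + 0.997362 = 1.001412.
Q̄ = (S_0/π) × [bracket] = (1361/π) × 1.001412 = 433.8 W/m².

Q̄ ≈ 434 W/m²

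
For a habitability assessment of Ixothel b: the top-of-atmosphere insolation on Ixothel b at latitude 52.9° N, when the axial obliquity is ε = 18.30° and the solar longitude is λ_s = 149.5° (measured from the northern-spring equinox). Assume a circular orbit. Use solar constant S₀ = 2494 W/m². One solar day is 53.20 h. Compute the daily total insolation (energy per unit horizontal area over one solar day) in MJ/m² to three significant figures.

123 MJ/m²

Solar declination: sin δ = sin ε · sin λ_s = sin 18.30° × sin 149.5° = 0.15936, so δ = +9.170°.
cos H₀ = −tan(+52.9°) tan(+9.170°) = -0.2134, H₀ = 1.7859 rad.
Bracket: H₀ sin φ sin δ + cos φ cos δ sin H₀ = 1.7859×0.79758×0.15936 + 0.60321×0.98722×0.97696 = 0.226992 + 0.581781 = 0.808773.
Q̄ = (S₀/π) × [bracket] = (2494/π) × 0.808773 = 642.06 W/m².
Daily total = Q̄ × 53.20 h × 3600 s/h = 642.06 × 53.20 × 3600 / 10⁶ = 123.0 MJ/m².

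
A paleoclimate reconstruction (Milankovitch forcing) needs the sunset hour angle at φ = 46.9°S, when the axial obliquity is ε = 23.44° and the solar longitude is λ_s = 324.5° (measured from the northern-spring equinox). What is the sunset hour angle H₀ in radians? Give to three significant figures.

H₀ = 1.83 rad

Solar declination: sin δ = sin ε · sin λ_s = sin 23.44° × sin 324.5° = -0.23100, so δ = -13.356°.
cos H₀ = −tan φ · tan δ = −tan(-46.9°) × tan(-13.356°) = -0.2537, so H₀ = 1.8273 rad = 104.70°.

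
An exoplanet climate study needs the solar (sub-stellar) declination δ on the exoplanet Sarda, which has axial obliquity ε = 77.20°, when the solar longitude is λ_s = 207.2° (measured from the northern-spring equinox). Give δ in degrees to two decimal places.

sin δ = sin ε · sin λ_s = sin 77.20° × sin 207.2° = -0.445739.
δ = arcsin(-0.445739) = -26.47°.

δ = -26.47°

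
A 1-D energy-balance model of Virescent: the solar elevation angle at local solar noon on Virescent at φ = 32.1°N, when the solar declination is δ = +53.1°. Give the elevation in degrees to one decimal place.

At local noon the hour angle is zero, so the zenith angle equals |φ − δ| = |+32.1° − (+53.100°)| = 21.000°.
Elevation = 90° − 21.000° = 69.0°.

69.0°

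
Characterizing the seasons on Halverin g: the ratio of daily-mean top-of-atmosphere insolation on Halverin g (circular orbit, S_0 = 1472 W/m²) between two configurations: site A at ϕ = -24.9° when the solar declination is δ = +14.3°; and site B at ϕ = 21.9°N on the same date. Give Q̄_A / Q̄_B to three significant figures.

— Configuration A (ϕ=-24.9°):
cos h₀ = −tan(-24.9°) tan(+14.300°) = 0.1183, h₀ = 1.4522 rad.
Bracket: h₀ sin ϕ sin δ + cos ϕ cos δ sin h₀ = 1.4522×-0.42104×0.24700 + 0.90704×0.96902×0.99298 = -0.151024 + 0.872770 = 0.721746.
Q̄ = (S_0/π) × [bracket] = (1472/π) × 0.721746 = 338.18 W/m².
— Configuration B (ϕ=+21.9°):
cos h₀ = −tan(+21.9°) tan(+14.300°) = -0.1025, h₀ = 1.6734 rad.
Bracket: h₀ sin ϕ sin δ + cos ϕ cos δ sin h₀ = 1.6734×0.37299×0.24700 + 0.92784×0.96902×0.99474 = 0.154168 + 0.894366 = 1.048534.
Q̄ = (S_0/π) × [bracket] = (1472/π) × 1.048534 = 491.29 W/m².
Ratio Q̄_A / Q̄_B = 338.18 / 491.29 = 0.6884.

Q̄_A / Q̄_B ≈ 0.688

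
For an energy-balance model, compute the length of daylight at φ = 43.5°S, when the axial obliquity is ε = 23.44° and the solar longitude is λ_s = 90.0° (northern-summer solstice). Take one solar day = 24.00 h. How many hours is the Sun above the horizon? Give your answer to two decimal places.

8.76 h

Solar declination: sin δ = sin ε · sin λ_s = sin 23.44° × sin 90.0° = 0.39779, so δ = +23.440°.
cos H₀ = −tan φ · tan δ = −tan(-43.5°) × tan(+23.440°) = 0.4114, so H₀ = 1.1468 rad = 65.70°.
Daylight = 2H₀/(2π) × 24.00 h = (1.1468/π) × 24.00 = 8.76 h.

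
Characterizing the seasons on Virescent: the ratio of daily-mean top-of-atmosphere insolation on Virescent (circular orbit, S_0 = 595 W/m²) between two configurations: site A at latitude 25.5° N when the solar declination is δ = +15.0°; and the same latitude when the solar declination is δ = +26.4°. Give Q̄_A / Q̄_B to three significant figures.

— Configuration A (ϕ=+25.5°):
cos h₀ = −tan(+25.5°) tan(+15.000°) = -0.1278, h₀ = 1.6990 rad.
Bracket: h₀ sin ϕ sin δ + cos ϕ cos δ sin h₀ = 1.6990×0.43051×0.25882 + 0.90259×0.96593×0.99180 = 0.189310 + 0.864690 = 1.054000.
Q̄ = (S_0/π) × [bracket] = (595/π) × 1.054000 = 199.62 W/m².
— Configuration B (ϕ=+25.5°):
cos h₀ = −tan(+25.5°) tan(+26.400°) = -0.2368, h₀ = 1.8098 rad.
Bracket: h₀ sin ϕ sin δ + cos ϕ cos δ sin h₀ = 1.8098×0.43051×0.44464 + 0.90259×0.89571×0.97157 = 0.346435 + 0.785474 = 1.131909.
Q̄ = (S_0/π) × [bracket] = (595/π) × 1.131909 = 214.38 W/m².
Ratio Q̄_A / Q̄_B = 199.62 / 214.38 = 0.9312.

Q̄_A / Q̄_B ≈ 0.931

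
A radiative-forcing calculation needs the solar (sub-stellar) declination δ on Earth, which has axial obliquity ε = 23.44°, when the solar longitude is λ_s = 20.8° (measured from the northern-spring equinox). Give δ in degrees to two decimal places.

δ = +8.12°

sin δ = sin ε · sin λ_s = sin 23.44° × sin 20.8° = 0.141257.
δ = arcsin(0.141257) = +8.12°.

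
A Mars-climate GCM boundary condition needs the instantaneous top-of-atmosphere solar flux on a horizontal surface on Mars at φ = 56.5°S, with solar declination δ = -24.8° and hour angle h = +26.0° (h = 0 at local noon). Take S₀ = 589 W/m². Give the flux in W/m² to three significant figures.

471 W/m²

cos θ_z = sin φ sin δ + cos φ cos δ cos h = 0.349775 + 0.450328 = 0.800103.
Flux = S₀ · cos θ_z = 589 × 0.800103 = 471.3 W/m².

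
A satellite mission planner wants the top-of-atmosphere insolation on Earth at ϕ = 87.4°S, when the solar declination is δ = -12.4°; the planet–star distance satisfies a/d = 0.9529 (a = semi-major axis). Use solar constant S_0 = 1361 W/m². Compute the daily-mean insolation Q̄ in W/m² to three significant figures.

cos h₀ = −tan(-87.4°) tan(-12.400°) = -4.8418 ≤ −1 ⇒ polar day, h₀ = π.
Bracket: h₀ sin ϕ sin δ + cos ϕ cos δ sin h₀ = 3.1416×-0.99897×-0.21474 + 0.04536×0.97667×0.00000 = 0.673932 + 0.000000 = 0.673932.
Inverse-square distance factor (a/d)² = 0.9529² = 0.908018.
Q̄ = (S_0/π) × 0.908018 × [bracket] = (1361/π) × 0.908018 × 0.673932 = 265.1 W/m².

Q̄ ≈ 265 W/m²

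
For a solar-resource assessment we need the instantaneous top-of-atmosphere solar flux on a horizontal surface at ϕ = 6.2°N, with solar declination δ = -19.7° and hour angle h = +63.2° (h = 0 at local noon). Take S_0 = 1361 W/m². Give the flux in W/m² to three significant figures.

525 W/m²

cos θ_z = sin ϕ sin δ + cos ϕ cos δ cos h = -0.036406 + 0.422005 = 0.385599.
Flux = S_0 · cos θ_z = 1361 × 0.385599 = 524.8 W/m².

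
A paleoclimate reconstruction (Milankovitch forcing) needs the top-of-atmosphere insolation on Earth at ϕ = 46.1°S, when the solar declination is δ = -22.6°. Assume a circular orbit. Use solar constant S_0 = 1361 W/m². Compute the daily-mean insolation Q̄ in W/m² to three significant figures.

cos h₀ = −tan(-46.1°) tan(-22.600°) = -0.4326, h₀ = 2.0181 rad.
Bracket: h₀ sin ϕ sin δ + cos ϕ cos δ sin h₀ = 2.0181×-0.72055×-0.38430 + 0.69340×0.92321×0.90161 = 0.558827 + 0.577169 = 1.135996.
Q̄ = (S_0/π) × [bracket] = (1361/π) × 1.135996 = 492.1 W/m².

Q̄ ≈ 492 W/m²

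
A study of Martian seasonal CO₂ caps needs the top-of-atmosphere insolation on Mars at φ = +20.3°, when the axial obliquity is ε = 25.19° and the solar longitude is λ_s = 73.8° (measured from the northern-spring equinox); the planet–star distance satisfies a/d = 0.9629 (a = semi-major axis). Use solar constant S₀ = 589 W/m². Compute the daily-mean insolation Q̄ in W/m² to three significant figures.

Q̄ ≈ 190 W/m²

Solar declination: sin δ = sin ε · sin λ_s = sin 25.19° × sin 73.8° = 0.40872, so δ = +24.125°.
cos H₀ = −tan(+20.3°) tan(+24.125°) = -0.1657, H₀ = 1.7372 rad.
Bracket: H₀ sin φ sin δ + cos φ cos δ sin H₀ = 1.7372×0.34694×0.40872 + 0.93789×0.91266×0.98618 = 0.246337 + 0.844145 = 1.090482.
Inverse-square distance factor (a/d)² = 0.9629² = 0.927176.
Q̄ = (S₀/π) × 0.927176 × [bracket] = (589/π) × 0.927176 × 1.090482 = 189.6 W/m².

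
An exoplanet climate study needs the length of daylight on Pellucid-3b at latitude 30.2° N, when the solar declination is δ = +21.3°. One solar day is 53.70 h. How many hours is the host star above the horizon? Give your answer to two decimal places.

cos H₀ = −tan φ · tan δ = −tan(+30.2°) × tan(+21.300°) = -0.2269, so H₀ = 1.7997 rad = 103.12°.
Daylight = 2H₀/(2π) × 53.70 h = (1.7997/π) × 53.70 = 30.76 h.

30.76 h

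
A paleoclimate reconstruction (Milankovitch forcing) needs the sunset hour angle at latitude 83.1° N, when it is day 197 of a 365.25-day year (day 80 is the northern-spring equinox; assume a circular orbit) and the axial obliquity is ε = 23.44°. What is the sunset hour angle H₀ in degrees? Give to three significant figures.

Solar longitude: λ_s = 360° × (197 − 80)/365.25 = 115.318°.
sin δ = sin 23.44° × sin 115.318° = 0.35958, so δ = +21.074°.
Sunrise equation: cos H₀ = −tan φ · tan δ = -3.1844 ≤ −1, so the Sun never sets (polar day) and H₀ = π.

H₀ = 180°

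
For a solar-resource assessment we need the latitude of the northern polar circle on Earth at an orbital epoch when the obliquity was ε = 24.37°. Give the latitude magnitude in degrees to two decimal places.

65.63°

The polar circle is the lowest latitude that experiences at least one full rotation of continuous daylight at the northern-summer solstice; it lies at |φ| = 90° − ε = 90° − 24.37° = 65.63°.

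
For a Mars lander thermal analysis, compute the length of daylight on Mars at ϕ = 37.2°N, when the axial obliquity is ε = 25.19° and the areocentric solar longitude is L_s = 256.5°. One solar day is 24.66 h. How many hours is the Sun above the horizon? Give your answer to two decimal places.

9.56 h

sin δ = sin 25.19° × sin 256.5° = -0.41386, so δ = -24.448°.
cos h₀ = −tan ϕ · tan δ = −tan(+37.2°) × tan(-24.448°) = 0.3451, so h₀ = 1.2185 rad = 69.81°.
Daylight = 2h₀/(2π) × 24.66 h = (1.2185/π) × 24.66 = 9.56 h.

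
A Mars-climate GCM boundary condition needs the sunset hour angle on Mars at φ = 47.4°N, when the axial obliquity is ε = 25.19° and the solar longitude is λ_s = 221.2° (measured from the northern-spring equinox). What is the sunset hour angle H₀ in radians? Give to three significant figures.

Solar declination: sin δ = sin ε · sin λ_s = sin 25.19° × sin 221.2° = -0.28035, so δ = -16.281°.
cos H₀ = −tan φ · tan δ = −tan(+47.4°) × tan(-16.281°) = 0.3176, so H₀ = 1.2476 rad = 71.48°.

H₀ = 1.25 rad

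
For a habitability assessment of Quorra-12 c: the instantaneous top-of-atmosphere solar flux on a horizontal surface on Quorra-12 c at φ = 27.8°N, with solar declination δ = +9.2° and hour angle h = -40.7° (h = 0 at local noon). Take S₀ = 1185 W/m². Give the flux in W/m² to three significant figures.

cos θ_z = sin φ sin δ + cos φ cos δ cos h = 0.074566 + 0.662004 = 0.736570.
Flux = S₀ · cos θ_z = 1185 × 0.736570 = 872.8 W/m².

873 W/m²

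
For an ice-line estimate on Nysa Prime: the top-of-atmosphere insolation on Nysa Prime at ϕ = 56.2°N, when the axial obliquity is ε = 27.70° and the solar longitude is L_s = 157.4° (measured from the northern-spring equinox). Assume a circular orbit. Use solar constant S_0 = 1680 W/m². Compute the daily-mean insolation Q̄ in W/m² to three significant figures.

Q̄ ≈ 428 W/m²

Solar declination: sin δ = sin ε · sin L_s = sin 27.70° × sin 157.4° = 0.17864, so δ = +10.290°.
cos h₀ = −tan(+56.2°) tan(+10.290°) = -0.2712, h₀ = 1.8454 rad.
Bracket: h₀ sin ϕ sin δ + cos ϕ cos δ sin h₀ = 1.8454×0.83098×0.17864 + 0.55630×0.98392×0.96252 = 0.273943 + 0.526840 = 0.800783.
Q̄ = (S_0/π) × [bracket] = (1680/π) × 0.800783 = 428.2 W/m².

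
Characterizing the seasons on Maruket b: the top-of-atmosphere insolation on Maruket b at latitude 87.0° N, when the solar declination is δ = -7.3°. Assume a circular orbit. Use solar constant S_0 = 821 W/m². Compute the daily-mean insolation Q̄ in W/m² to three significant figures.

cos h₀ = −tan(+87.0°) tan(-7.300°) = 2.4443 ≥ 1 ⇒ polar night, h₀ = 0 and Q̄ = 0.

Q̄ ≈ 0.00 W/m²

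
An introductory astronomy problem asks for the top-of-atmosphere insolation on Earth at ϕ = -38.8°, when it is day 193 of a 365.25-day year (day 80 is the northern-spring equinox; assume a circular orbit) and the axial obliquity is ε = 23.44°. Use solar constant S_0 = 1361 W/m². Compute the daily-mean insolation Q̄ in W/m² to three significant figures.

Q̄ ≈ 172 W/m²

Solar longitude: L_s = 360° × (193 − 80)/365.25 = 111.376°.
sin δ = sin 23.44° × sin 111.376° = 0.37042, so δ = +21.742°.
cos h₀ = −tan(-38.8°) tan(+21.742°) = 0.3206, h₀ = 1.2444 rad.
Bracket: h₀ sin ϕ sin δ + cos ϕ cos δ sin h₀ = 1.2444×-0.62660×0.37042 + 0.77934×0.92886×0.94720 = -0.288832 + 0.685676 = 0.396844.
Q̄ = (S_0/π) × [bracket] = (1361/π) × 0.396844 = 171.9 W/m².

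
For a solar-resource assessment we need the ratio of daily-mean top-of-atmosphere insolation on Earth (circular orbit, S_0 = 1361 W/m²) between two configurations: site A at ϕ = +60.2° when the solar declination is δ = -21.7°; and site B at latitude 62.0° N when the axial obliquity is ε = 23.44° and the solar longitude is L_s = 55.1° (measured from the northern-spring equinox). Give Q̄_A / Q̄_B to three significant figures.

— Configuration A (ϕ=+60.2°):
cos h₀ = −tan(+60.2°) tan(-21.700°) = 0.6949, h₀ = 0.8026 rad.
Bracket: h₀ sin ϕ sin δ + cos ϕ cos δ sin h₀ = 0.8026×0.86777×-0.36975 + 0.49697×0.92913×0.71915 = -0.257521 + 0.332067 = 0.074546.
Q̄ = (S_0/π) × [bracket] = (1361/π) × 0.074546 = 32.295 W/m².
— Configuration B (ϕ=+62.0°):
Solar declination: sin δ = sin ε · sin L_s = sin 23.44° × sin 55.1° = 0.32625, so δ = +19.041°.
cos h₀ = −tan(+62.0°) tan(+19.041°) = -0.6491, h₀ = 2.2772 rad.
Bracket: h₀ sin ϕ sin δ + cos ϕ cos δ sin h₀ = 2.2772×0.88295×0.32625 + 0.46947×0.94528×0.76071 = 0.655976 + 0.337588 = 0.993564.
Q̄ = (S_0/π) × [bracket] = (1361/π) × 0.993564 = 430.43 W/m².
Ratio Q̄_A / Q̄_B = 32.295 / 430.43 = 0.07503.

Q̄_A / Q̄_B ≈ 0.0750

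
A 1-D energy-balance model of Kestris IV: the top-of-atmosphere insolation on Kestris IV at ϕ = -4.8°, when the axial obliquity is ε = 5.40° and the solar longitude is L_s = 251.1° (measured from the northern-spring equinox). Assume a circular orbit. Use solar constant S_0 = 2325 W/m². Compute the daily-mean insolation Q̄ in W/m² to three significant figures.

Q̄ ≈ 743 W/m²

Solar declination: sin δ = sin ε · sin L_s = sin 5.40° × sin 251.1° = -0.08903, so δ = -5.108°.
cos h₀ = −tan(-4.8°) tan(-5.108°) = -0.0075, h₀ = 1.5783 rad.
Bracket: h₀ sin ϕ sin δ + cos ϕ cos δ sin h₀ = 1.5783×-0.08368×-0.08903 + 0.99649×0.99603×0.99997 = 0.011758 + 0.992504 = 1.004262.
Q̄ = (S_0/π) × [bracket] = (2325/π) × 1.004262 = 743.2 W/m².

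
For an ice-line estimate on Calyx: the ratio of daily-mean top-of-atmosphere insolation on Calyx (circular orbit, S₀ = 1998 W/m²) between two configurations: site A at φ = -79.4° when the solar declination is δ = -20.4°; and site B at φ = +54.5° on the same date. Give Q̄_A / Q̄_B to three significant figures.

Q̄_A / Q̄_B ≈ 6.17

— Configuration A (φ=-79.4°):
cos H₀ = −tan(-79.4°) tan(-20.400°) = -1.9872 ≤ −1 ⇒ polar day, H₀ = π.
Bracket: H₀ sin φ sin δ + cos φ cos δ sin H₀ = 3.1416×-0.98294×-0.34857 + 0.18395×0.93728×0.00000 = 1.076386 + 0.000000 = 1.076386.
Q̄ = (S₀/π) × [bracket] = (1998/π) × 1.076386 = 684.56 W/m².
— Configuration B (φ=+54.5°):
cos H₀ = −tan(+54.5°) tan(-20.400°) = 0.5214, H₀ = 1.0223 rad.
Bracket: H₀ sin φ sin δ + cos φ cos δ sin H₀ = 1.0223×0.81412×-0.34857 + 0.58070×0.93728×0.85332 = -0.290106 + 0.464444 = 0.174338.
Q̄ = (S₀/π) × [bracket] = (1998/π) × 0.174338 = 110.88 W/m².
Ratio Q̄_A / Q̄_B = 684.56 / 110.88 = 6.174.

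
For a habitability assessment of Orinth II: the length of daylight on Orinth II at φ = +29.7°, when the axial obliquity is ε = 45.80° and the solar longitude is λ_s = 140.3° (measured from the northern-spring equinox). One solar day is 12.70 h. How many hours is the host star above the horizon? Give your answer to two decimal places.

7.56 h

Solar declination: sin δ = sin ε · sin λ_s = sin 45.80° × sin 140.3° = 0.45794, so δ = +27.254°.
cos H₀ = −tan φ · tan δ = −tan(+29.7°) × tan(+27.254°) = -0.2938, so H₀ = 1.8690 rad = 107.09°.
Daylight = 2H₀/(2π) × 12.70 h = (1.8690/π) × 12.70 = 7.56 h.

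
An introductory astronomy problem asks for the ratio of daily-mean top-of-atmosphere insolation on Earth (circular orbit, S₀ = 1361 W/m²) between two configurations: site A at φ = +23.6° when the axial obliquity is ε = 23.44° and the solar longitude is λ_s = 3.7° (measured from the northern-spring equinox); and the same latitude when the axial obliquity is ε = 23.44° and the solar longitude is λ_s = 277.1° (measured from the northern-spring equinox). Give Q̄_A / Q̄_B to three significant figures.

Q̄_A / Q̄_B ≈ 1.53

— Configuration A (φ=+23.6°):
Solar declination: sin δ = sin ε · sin λ_s = sin 23.44° × sin 3.7° = 0.02567, so δ = +1.471°.
cos H₀ = −tan(+23.6°) tan(+1.471°) = -0.0112, H₀ = 1.5820 rad.
Bracket: H₀ sin φ sin δ + cos φ cos δ sin H₀ = 1.5820×0.40035×0.02567 + 0.91636×0.99967×0.99994 = 0.016258 + 0.916003 = 0.932261.
Q̄ = (S₀/π) × [bracket] = (1361/π) × 0.932261 = 403.87 W/m².
— Configuration B (φ=+23.6°):
Solar declination: sin δ = sin ε · sin λ_s = sin 23.44° × sin 277.1° = -0.39474, so δ = -23.250°.
cos H₀ = −tan(+23.6°) tan(-23.250°) = 0.1877, H₀ = 1.3820 rad.
Bracket: H₀ sin φ sin δ + cos φ cos δ sin H₀ = 1.3820×0.40035×-0.39474 + 0.91636×0.91879×0.98223 = -0.218403 + 0.826981 = 0.608578.
Q̄ = (S₀/π) × [bracket] = (1361/π) × 0.608578 = 263.65 W/m².
Ratio Q̄_A / Q̄_B = 403.87 / 263.65 = 1.532.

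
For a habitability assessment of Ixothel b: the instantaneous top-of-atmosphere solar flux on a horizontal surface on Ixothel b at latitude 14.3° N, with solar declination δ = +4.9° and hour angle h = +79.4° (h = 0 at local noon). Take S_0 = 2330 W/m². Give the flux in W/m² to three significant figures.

463 W/m²

cos θ_z = sin ϕ sin δ + cos ϕ cos δ cos h = 0.021098 + 0.177600 = 0.198698.
Flux = S_0 · cos θ_z = 2330 × 0.198698 = 463.0 W/m².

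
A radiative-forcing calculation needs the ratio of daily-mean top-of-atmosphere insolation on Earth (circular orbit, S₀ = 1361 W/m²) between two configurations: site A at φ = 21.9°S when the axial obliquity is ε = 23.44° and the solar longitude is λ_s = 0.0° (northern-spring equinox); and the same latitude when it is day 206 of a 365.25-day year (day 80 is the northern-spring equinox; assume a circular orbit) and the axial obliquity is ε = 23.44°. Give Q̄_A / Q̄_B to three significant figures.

— Configuration A (φ=-21.9°):
Solar declination: sin δ = sin ε · sin λ_s = sin 23.44° × sin 0.0° = 0.00000, so δ = +0.000°.
cos H₀ = −tan(-21.9°) tan(+0.000°) = 0.0000, H₀ = 1.5708 rad.
Bracket: H₀ sin φ sin δ + cos φ cos δ sin H₀ = 1.5708×-0.37299×0.00000 + 0.92784×1.00000×1.00000 = -0.000000 + 0.927840 = 0.927840.
Q̄ = (S₀/π) × [bracket] = (1361/π) × 0.927840 = 401.96 W/m².
— Configuration B (φ=-21.9°):
Solar longitude: λ_s = 360° × (206 − 80)/365.25 = 124.189°.
sin δ = sin 23.44° × sin 124.189° = 0.32905, so δ = +19.211°.
cos H₀ = −tan(-21.9°) tan(+19.211°) = 0.1401, H₀ = 1.4303 rad.
Bracket: H₀ sin φ sin δ + cos φ cos δ sin H₀ = 1.4303×-0.37299×0.32905 + 0.92784×0.94431×0.99014 = -0.175544 + 0.867530 = 0.691986.
Q̄ = (S₀/π) × [bracket] = (1361/π) × 0.691986 = 299.78 W/m².
Ratio Q̄_A / Q̄_B = 401.96 / 299.78 = 1.341.

Q̄_A / Q̄_B ≈ 1.34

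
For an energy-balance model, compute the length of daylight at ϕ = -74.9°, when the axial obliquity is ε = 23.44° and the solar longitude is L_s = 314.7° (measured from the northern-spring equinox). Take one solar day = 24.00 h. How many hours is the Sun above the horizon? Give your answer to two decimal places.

24.00 h

Solar declination: sin δ = sin ε · sin L_s = sin 23.44° × sin 314.7° = -0.28275, so δ = -16.424°.
Sunrise equation: cos h₀ = −tan ϕ · tan δ = -1.0925 ≤ −1, so the Sun never sets (polar day) and h₀ = π.
Daylight = 2h₀/(2π) × 24.00 h = (3.1416/π) × 24.00 = 24.00 h.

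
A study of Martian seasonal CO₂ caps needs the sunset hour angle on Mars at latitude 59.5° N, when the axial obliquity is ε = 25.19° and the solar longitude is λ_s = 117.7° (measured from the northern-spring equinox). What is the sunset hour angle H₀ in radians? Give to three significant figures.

Solar declination: sin δ = sin ε · sin λ_s = sin 25.19° × sin 117.7° = 0.37684, so δ = +22.138°.
cos H₀ = −tan φ · tan δ = −tan(+59.5°) × tan(+22.138°) = -0.6907, so H₀ = 2.3332 rad = 133.68°.

H₀ = 2.33 rad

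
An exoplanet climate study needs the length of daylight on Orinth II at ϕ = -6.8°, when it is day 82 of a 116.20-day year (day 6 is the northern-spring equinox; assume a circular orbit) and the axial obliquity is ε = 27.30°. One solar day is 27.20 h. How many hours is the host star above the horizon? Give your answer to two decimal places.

14.02 h

Solar longitude: L_s = 360° × (82 − 6)/116.20 = 235.456°.
sin δ = sin 27.30° × sin 235.456° = -0.37779, so δ = -22.197°.
cos h₀ = −tan ϕ · tan δ = −tan(-6.8°) × tan(-22.197°) = -0.0487, so h₀ = 1.6195 rad = 92.79°.
Daylight = 2h₀/(2π) × 27.20 h = (1.6195/π) × 27.20 = 14.02 h.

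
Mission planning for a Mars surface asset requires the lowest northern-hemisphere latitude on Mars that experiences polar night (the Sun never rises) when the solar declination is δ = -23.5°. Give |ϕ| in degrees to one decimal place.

Polar night requires cos h₀ = −tan ϕ tan δ ≥ 1, i.e. tan ϕ tan δ ≤ −1.
The boundary is |tan ϕ| · |tan δ| = 1, so |ϕ| = 90° − |δ| = 90° − 23.5° = 66.5° in the northern hemisphere.

|ϕ| = 66.5°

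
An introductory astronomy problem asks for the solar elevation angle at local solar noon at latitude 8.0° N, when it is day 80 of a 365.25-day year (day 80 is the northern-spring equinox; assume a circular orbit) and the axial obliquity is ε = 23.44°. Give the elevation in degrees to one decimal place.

Solar longitude: λ_s = 360° × (80 − 80)/365.25 = 0.000°.
sin δ = sin 23.44° × sin 0.000° = 0.00000, so δ = +0.000°.
At local noon the hour angle is zero, so the zenith angle equals |φ − δ| = |+8.0° − (+0.000°)| = 8.000°.
Elevation = 90° − 8.000° = 82.0°.

82.0°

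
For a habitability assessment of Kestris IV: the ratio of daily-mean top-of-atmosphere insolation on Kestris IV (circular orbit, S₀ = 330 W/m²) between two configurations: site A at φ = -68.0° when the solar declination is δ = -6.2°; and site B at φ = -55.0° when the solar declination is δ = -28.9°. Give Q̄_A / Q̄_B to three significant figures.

— Configuration A (φ=-68.0°):
cos H₀ = −tan(-68.0°) tan(-6.200°) = -0.2689, H₀ = 1.8430 rad.
Bracket: H₀ sin φ sin δ + cos φ cos δ sin H₀ = 1.8430×-0.92718×-0.10800 + 0.37461×0.99415×0.96317 = 0.184550 + 0.358702 = 0.543252.
Q̄ = (S₀/π) × [bracket] = (330/π) × 0.543252 = 57.064 W/m².
— Configuration B (φ=-55.0°):
cos H₀ = −tan(-55.0°) tan(-28.900°) = -0.7884, H₀ = 2.4790 rad.
Bracket: H₀ sin φ sin δ + cos φ cos δ sin H₀ = 2.4790×-0.81915×-0.48328 + 0.57358×0.87546×0.61519 = 0.981384 + 0.308915 = 1.290299.
Q̄ = (S₀/π) × [bracket] = (330/π) × 1.290299 = 135.54 W/m².
Ratio Q̄_A / Q̄_B = 57.064 / 135.54 = 0.4210.

Q̄_A / Q̄_B ≈ 0.421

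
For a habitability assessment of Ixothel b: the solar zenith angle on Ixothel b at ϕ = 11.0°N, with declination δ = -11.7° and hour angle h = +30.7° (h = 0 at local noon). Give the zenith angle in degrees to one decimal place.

θ_z = 38.0°

cos θ_z = sin ϕ sin δ + cos ϕ cos δ cos h = -0.038694 + 0.826517 = 0.787823.
θ_z = arccos(0.787823) = 38.0°.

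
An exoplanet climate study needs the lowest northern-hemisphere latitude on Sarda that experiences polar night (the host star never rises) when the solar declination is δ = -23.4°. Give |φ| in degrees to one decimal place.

|φ| = 66.6°

Polar night requires cos H₀ = −tan φ tan δ ≥ 1, i.e. tan φ tan δ ≤ −1.
The boundary is |tan φ| · |tan δ| = 1, so |φ| = 90° − |δ| = 90° − 23.4° = 66.6° in the northern hemisphere.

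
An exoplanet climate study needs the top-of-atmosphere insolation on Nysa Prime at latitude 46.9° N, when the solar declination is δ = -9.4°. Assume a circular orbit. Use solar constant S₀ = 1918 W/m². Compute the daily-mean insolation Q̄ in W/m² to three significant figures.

Q̄ ≈ 304 W/m²

cos H₀ = −tan(+46.9°) tan(-9.400°) = 0.1769, H₀ = 1.3930 rad.
Bracket: H₀ sin φ sin δ + cos φ cos δ sin H₀ = 1.3930×0.73016×-0.16333 + 0.68327×0.98657×0.98423 = -0.166125 + 0.663463 = 0.497338.
Q̄ = (S₀/π) × [bracket] = (1918/π) × 0.497338 = 303.6 W/m².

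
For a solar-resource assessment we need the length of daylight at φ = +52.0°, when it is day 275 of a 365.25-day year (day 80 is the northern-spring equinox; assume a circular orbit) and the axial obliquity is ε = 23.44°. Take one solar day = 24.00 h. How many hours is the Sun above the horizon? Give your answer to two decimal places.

11.17 h

Solar longitude: λ_s = 360° × (275 − 80)/365.25 = 192.197°.
sin δ = sin 23.44° × sin 192.197° = -0.08404, so δ = -4.821°.
cos H₀ = −tan φ · tan δ = −tan(+52.0°) × tan(-4.821°) = 0.1080, so H₀ = 1.4626 rad = 83.80°.
Daylight = 2H₀/(2π) × 24.00 h = (1.4626/π) × 24.00 = 11.17 h.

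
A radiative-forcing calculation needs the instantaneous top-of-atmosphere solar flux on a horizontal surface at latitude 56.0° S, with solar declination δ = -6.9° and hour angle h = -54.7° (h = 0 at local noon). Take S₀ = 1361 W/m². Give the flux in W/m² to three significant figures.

cos θ_z = sin φ sin δ + cos φ cos δ cos h = 0.099598 + 0.320794 = 0.420392.
Flux = S₀ · cos θ_z = 1361 × 0.420392 = 572.2 W/m².

572 W/m²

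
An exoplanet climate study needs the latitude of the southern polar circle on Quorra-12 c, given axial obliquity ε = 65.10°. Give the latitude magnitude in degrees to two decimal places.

The polar circle is the lowest latitude that experiences at least one full rotation of continuous darkness at the northern-summer solstice; it lies at |ϕ| = 90° − ε = 90° − 65.10° = 24.90°.

24.90°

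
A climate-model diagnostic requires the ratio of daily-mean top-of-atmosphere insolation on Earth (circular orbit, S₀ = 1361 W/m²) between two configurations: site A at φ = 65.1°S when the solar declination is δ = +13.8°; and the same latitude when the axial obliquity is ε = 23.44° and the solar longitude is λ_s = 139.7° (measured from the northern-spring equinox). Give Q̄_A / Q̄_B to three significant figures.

— Configuration A (φ=-65.1°):
cos H₀ = −tan(-65.1°) tan(+13.800°) = 0.5292, H₀ = 1.0132 rad.
Bracket: H₀ sin φ sin δ + cos φ cos δ sin H₀ = 1.0132×-0.90704×0.23853 + 0.42104×0.97113×0.84853 = -0.219212 + 0.346951 = 0.127739.
Q̄ = (S₀/π) × [bracket] = (1361/π) × 0.127739 = 55.339 W/m².
— Configuration B (φ=-65.1°):
Solar declination: sin δ = sin ε · sin λ_s = sin 23.44° × sin 139.7° = 0.25729, so δ = +14.909°.
cos H₀ = −tan(-65.1°) tan(+14.909°) = 0.5736, H₀ = 0.9599 rad.
Bracket: H₀ sin φ sin δ + cos φ cos δ sin H₀ = 0.9599×-0.90704×0.25729 + 0.42104×0.96634×0.81915 = -0.224014 + 0.333286 = 0.109272.
Q̄ = (S₀/π) × [bracket] = (1361/π) × 0.109272 = 47.339 W/m².
Ratio Q̄_A / Q̄_B = 55.339 / 47.339 = 1.169.

Q̄_A / Q̄_B ≈ 1.17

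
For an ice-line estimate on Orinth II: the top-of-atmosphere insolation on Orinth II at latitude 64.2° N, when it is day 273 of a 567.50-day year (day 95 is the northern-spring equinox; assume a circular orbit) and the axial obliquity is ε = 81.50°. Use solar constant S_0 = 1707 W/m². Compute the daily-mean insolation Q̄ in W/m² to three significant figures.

Q̄ ≈ 1.40e+03 W/m²

Solar longitude: L_s = 360° × (273 − 95)/567.50 = 112.916°.
sin δ = sin 81.50° × sin 112.916° = 0.91096, so δ = +65.638°.
cos h₀ = −tan(+64.2°) tan(+65.638°) = -4.5683 ≤ −1 ⇒ polar day, h₀ = π.
Bracket: h₀ sin ϕ sin δ + cos ϕ cos δ sin h₀ = 3.1416×0.90032×0.91096 + 0.43523×0.41250×0.00000 = 2.576601 + 0.000000 = 2.576601.
Q̄ = (S_0/π) × [bracket] = (1707/π) × 2.576601 = 1400 W/m².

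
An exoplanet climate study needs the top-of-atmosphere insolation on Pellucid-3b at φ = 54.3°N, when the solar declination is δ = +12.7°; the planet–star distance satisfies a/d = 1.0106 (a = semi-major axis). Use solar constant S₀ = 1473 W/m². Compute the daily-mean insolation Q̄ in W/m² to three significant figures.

Q̄ ≈ 420 W/m²

cos H₀ = −tan(+54.3°) tan(+12.700°) = -0.3136, H₀ = 1.8898 rad.
Bracket: H₀ sin φ sin δ + cos φ cos δ sin H₀ = 1.8898×0.81208×0.21985 + 0.58354×0.97553×0.94955 = 0.337397 + 0.540542 = 0.877939.
Inverse-square distance factor (a/d)² = 1.0106² = 1.021312.
Q̄ = (S₀/π) × 1.021312 × [bracket] = (1473/π) × 1.021312 × 0.877939 = 420.4 W/m².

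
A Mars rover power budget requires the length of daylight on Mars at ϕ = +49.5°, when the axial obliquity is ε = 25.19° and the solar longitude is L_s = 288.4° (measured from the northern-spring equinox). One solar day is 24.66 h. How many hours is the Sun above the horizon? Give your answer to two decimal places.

Solar declination: sin δ = sin ε · sin L_s = sin 25.19° × sin 288.4° = -0.40386, so δ = -23.820°.
cos h₀ = −tan ϕ · tan δ = −tan(+49.5°) × tan(-23.820°) = 0.5169, so h₀ = 1.0276 rad = 58.88°.
Daylight = 2h₀/(2π) × 24.66 h = (1.0276/π) × 24.66 = 8.07 h.

8.07 h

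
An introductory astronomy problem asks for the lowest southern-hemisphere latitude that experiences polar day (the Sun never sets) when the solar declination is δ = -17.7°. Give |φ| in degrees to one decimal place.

|φ| = 72.3°

Polar day requires cos H₀ = −tan φ tan δ ≤ −1, i.e. tan φ tan δ ≥ 1.
The boundary is |tan φ| · |tan δ| = 1, so |φ| = 90° − |δ| = 90° − 17.7° = 72.3° in the southern hemisphere.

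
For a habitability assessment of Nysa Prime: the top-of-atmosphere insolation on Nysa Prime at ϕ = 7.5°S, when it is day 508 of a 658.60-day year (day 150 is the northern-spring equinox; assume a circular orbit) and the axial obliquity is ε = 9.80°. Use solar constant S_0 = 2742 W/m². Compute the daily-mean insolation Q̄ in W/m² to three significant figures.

Solar longitude: L_s = 360° × (508 − 150)/658.60 = 195.688°.
sin δ = sin 9.80° × sin 195.688° = -0.04602, so δ = -2.638°.
cos h₀ = −tan(-7.5°) tan(-2.638°) = -0.0061, h₀ = 1.5769 rad.
Bracket: h₀ sin ϕ sin δ + cos ϕ cos δ sin h₀ = 1.5769×-0.13053×-0.04602 + 0.99144×0.99894×0.99998 = 0.009472 + 0.990369 = 0.999841.
Q̄ = (S_0/π) × [bracket] = (2742/π) × 0.999841 = 872.7 W/m².

Q̄ ≈ 873 W/m²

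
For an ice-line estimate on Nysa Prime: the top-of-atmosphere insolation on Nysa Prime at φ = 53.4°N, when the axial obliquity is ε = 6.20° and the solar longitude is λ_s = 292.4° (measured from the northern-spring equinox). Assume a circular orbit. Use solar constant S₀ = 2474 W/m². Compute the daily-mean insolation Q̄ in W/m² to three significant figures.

Solar declination: sin δ = sin ε · sin λ_s = sin 6.20° × sin 292.4° = -0.09985, so δ = -5.731°.
cos H₀ = −tan(+53.4°) tan(-5.731°) = 0.1351, H₀ = 1.4353 rad.
Bracket: H₀ sin φ sin δ + cos φ cos δ sin H₀ = 1.4353×0.80282×-0.09985 + 0.59622×0.99500×0.99083 = -0.115056 + 0.587799 = 0.472743.
Q̄ = (S₀/π) × [bracket] = (2474/π) × 0.472743 = 372.3 W/m².

Q̄ ≈ 372 W/m²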